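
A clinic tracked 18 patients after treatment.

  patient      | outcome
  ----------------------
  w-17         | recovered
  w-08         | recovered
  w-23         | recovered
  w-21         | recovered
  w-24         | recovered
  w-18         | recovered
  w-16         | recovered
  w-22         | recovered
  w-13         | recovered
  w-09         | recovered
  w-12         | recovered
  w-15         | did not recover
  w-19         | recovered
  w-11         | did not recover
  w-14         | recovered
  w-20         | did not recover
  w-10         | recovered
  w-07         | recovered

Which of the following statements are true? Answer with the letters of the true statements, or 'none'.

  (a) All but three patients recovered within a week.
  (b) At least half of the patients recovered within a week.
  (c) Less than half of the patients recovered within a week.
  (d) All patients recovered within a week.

|A| = 18, |A ∩ B| = 15, |A ∖ B| = 3.
(a) |A ∖ B| = 3: holds.
(b) |A ∩ B| ≥ |A ∖ B|: holds.
(c) |A ∩ B| < |A ∖ B|: fails.
(d) A ⊆ B, i.e. every element of A is in B (|A ∖ B| = 0): fails.

(a), (b)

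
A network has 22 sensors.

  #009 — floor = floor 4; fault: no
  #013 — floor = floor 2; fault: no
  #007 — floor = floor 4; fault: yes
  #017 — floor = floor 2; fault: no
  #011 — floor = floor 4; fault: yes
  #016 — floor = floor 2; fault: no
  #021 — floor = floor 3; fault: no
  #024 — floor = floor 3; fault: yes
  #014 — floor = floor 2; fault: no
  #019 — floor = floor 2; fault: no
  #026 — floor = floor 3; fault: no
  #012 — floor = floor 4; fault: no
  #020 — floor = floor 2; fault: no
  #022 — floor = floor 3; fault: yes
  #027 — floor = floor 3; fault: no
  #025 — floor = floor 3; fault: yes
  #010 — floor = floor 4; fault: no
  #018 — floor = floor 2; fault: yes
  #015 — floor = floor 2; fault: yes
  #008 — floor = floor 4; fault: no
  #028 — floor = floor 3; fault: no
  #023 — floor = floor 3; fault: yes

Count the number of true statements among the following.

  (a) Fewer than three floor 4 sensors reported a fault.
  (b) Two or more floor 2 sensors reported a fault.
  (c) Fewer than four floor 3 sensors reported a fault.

(a) floor 4: |A| = 6, |A ∩ B| = 2; needs |A ∩ B| < 3 — true.
(b) floor 2: |A| = 8, |A ∩ B| = 2; needs |A ∩ B| ≥ 2 — true.
(c) floor 3: |A| = 8, |A ∩ B| = 4; needs |A ∩ B| < 4 — false.

2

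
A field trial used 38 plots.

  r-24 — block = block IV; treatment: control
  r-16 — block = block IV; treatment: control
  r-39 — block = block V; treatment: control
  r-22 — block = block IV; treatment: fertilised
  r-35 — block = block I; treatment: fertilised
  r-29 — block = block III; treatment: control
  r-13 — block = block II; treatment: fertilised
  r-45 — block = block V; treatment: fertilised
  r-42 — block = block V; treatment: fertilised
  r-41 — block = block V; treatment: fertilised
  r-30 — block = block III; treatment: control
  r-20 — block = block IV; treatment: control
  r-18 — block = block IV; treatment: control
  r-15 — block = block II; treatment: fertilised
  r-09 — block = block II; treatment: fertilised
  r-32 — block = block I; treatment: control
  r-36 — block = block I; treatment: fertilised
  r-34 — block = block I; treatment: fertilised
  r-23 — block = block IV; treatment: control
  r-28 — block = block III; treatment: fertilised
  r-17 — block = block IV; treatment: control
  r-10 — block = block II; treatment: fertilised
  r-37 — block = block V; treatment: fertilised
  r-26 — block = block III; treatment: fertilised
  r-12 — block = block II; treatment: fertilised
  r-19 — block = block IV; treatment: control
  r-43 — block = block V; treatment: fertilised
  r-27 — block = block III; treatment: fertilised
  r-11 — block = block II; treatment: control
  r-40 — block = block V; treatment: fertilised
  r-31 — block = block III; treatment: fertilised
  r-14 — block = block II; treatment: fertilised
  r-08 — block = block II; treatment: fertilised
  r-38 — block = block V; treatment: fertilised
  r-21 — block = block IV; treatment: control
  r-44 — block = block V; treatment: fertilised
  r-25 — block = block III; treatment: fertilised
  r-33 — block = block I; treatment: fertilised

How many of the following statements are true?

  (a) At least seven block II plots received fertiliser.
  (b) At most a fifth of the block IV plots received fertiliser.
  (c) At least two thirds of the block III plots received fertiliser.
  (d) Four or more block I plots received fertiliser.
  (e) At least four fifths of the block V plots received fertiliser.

(a) block II: |A| = 8, |A ∩ B| = 7; needs |A ∩ B| ≥ 7 — true.
(b) block IV: |A| = 9, |A ∩ B| = 1; needs |A ∩ B| / |A| ≤ 1/5 — true.
(c) block III: |A| = 7, |A ∩ B| = 5; needs |A ∩ B| / |A| ≥ 2/3 — true.
(d) block I: |A| = 5, |A ∩ B| = 4; needs |A ∩ B| ≥ 4 — true.
(e) block V: |A| = 9, |A ∩ B| = 8; needs |A ∩ B| / |A| ≥ 4/5 — true.

5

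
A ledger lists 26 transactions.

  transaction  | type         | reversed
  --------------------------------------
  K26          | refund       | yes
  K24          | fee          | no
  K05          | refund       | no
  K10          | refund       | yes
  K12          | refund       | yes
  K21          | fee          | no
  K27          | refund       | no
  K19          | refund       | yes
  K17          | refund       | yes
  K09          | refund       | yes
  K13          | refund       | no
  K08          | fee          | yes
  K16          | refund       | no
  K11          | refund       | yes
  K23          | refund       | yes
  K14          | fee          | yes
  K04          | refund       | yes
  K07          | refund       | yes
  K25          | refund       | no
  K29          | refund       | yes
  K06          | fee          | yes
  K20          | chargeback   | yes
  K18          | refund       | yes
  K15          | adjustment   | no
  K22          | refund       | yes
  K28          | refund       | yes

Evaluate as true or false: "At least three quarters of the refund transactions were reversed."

False

Truth condition: |A ∩ B| / |A| ≥ 3/4.
|A| = 19, |A ∩ B| = 14, |A ∖ B| = 5.
|A ∩ B|/|A| = 14/19, so the statement is false.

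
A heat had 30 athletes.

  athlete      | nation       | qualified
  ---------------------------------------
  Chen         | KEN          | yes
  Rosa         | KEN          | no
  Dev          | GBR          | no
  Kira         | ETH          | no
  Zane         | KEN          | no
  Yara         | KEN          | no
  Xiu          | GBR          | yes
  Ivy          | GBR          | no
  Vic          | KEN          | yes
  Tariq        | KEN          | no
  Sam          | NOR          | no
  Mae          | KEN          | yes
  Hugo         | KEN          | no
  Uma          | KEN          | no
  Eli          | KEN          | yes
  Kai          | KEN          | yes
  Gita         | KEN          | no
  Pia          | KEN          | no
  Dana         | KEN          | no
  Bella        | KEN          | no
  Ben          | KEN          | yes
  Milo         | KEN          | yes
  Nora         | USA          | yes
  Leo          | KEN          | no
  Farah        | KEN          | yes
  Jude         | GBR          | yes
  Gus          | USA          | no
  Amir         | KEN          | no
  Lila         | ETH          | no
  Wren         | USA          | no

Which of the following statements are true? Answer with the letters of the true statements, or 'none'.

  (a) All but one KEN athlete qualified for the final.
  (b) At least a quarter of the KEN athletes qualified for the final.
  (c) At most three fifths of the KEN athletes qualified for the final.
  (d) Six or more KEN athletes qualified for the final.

|A| = 20, |A ∩ B| = 8, |A ∖ B| = 12.
(a) |A ∖ B| = 1: fails.
(b) |A ∩ B| / |A| ≥ 1/4: holds.
(c) |A ∩ B| / |A| ≤ 3/5: holds.
(d) |A ∩ B| ≥ 6: holds.

(b), (c), (d)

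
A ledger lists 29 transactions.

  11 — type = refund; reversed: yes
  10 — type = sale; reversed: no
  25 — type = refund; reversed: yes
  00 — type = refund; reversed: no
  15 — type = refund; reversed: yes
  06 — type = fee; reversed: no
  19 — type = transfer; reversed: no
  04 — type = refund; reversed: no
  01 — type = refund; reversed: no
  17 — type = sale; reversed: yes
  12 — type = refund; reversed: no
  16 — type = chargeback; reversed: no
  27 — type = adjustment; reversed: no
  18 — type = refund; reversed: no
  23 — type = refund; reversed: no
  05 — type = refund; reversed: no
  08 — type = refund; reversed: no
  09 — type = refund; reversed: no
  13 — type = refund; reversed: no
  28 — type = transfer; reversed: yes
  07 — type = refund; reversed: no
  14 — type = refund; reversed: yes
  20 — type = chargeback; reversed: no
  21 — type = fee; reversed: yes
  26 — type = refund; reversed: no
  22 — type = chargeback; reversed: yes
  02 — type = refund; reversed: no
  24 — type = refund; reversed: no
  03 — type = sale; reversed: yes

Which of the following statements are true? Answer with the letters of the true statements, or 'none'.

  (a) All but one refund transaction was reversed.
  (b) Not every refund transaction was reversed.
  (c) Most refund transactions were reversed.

|A| = 18, |A ∩ B| = 4, |A ∖ B| = 14.
(a) |A ∖ B| = 1: fails.
(b) A ⊄ B (|A ∖ B| ≥ 1): holds.
(c) |A ∩ B| > |A ∖ B|: fails.

(b)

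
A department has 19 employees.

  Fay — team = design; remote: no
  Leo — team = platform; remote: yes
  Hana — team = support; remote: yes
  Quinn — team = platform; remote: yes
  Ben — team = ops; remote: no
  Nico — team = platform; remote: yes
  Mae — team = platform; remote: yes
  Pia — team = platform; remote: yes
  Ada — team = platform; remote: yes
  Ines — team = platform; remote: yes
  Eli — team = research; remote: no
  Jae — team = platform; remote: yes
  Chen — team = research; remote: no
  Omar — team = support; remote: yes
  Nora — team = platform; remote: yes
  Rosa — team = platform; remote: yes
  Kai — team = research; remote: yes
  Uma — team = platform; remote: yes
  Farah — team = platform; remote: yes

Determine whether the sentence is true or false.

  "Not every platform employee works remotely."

Truth condition: A ⊄ B (|A ∖ B| ≥ 1).
A (the restrictor) = {Leo, Quinn, Nico, Mae, Pia, Ada, Ines, Jae, Nora, Rosa, Uma, Farah}, |A| = 12.
A ∖ B = {}, so |A ∖ B| = 0.
So the statement is false.

False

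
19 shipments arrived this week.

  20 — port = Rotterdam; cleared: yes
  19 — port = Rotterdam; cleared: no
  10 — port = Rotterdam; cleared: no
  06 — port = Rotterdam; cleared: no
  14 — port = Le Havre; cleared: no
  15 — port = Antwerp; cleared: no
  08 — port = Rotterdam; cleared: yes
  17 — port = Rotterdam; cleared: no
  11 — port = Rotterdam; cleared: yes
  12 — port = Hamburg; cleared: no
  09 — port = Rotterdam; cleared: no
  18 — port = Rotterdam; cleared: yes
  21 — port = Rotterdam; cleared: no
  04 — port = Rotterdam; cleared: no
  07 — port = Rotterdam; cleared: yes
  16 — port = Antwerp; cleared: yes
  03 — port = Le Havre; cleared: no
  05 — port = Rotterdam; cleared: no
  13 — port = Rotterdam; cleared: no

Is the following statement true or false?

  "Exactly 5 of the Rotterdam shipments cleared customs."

True

The determiner here denotes the relation: |A ∩ B| = 5.
A (the restrictor) = {20, 19, 10, 06, 08, 17, 11, 09, 18, 21, 04, 07, 05, 13}, |A| = 14.
A ∩ B = {20, 08, 11, 18, 07}, so |A ∩ B| = 5.
|A ∩ B| = 5, so the statement is true.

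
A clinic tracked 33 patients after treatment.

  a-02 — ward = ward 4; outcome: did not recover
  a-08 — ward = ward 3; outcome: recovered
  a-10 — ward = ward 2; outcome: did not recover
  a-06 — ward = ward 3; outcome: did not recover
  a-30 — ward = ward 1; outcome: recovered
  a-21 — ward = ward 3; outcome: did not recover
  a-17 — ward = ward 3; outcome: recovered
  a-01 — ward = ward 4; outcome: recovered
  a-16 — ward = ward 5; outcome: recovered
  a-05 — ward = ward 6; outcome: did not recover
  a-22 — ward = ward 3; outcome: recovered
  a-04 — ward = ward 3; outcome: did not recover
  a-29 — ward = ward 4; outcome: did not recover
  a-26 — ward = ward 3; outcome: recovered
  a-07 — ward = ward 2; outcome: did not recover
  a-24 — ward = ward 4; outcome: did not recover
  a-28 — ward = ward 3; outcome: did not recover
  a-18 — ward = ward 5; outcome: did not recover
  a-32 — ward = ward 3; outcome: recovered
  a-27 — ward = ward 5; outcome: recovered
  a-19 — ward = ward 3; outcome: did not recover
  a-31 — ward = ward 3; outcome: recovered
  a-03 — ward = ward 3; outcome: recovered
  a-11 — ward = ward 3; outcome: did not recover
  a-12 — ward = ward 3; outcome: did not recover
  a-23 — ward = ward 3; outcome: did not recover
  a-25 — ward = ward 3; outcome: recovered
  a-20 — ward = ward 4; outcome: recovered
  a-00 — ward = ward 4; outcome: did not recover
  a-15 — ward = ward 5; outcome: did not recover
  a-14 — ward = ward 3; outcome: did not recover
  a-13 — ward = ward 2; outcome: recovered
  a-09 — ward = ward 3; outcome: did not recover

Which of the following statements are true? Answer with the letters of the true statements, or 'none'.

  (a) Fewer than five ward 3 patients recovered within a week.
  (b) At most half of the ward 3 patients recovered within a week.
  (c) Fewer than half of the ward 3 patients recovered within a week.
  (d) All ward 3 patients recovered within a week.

|A| = 18, |A ∩ B| = 8, |A ∖ B| = 10.
(a) |A ∩ B| < 5: fails.
(b) |A ∩ B| ≤ |A ∖ B|: holds.
(c) |A ∩ B| < |A ∖ B|: holds.
(d) A ⊆ B, i.e. every element of A is in B (|A ∖ B| = 0): fails.

(b), (c)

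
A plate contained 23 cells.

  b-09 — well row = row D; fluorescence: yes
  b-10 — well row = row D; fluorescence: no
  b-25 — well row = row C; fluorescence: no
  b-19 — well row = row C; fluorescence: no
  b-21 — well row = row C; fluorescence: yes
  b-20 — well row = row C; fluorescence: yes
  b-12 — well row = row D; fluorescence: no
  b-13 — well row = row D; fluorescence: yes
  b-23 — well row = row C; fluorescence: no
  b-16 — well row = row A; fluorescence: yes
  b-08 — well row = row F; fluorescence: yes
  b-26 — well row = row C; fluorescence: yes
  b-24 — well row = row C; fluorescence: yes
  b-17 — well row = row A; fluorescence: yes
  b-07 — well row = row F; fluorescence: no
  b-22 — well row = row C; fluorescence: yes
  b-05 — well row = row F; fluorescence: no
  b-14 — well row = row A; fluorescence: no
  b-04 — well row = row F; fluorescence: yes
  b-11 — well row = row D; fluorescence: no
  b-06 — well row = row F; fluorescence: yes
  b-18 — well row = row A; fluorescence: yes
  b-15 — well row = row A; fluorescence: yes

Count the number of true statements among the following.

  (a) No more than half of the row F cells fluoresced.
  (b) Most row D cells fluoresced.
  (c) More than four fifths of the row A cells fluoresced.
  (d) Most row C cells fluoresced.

(a) row F: |A| = 5, |A ∩ B| = 3; needs |A ∩ B| ≤ |A ∖ B| — false.
(b) row D: |A| = 5, |A ∩ B| = 2; needs |A ∩ B| > |A ∖ B| — false.
(c) row A: |A| = 5, |A ∩ B| = 4; needs |A ∩ B| / |A| > 4/5 — false.
(d) row C: |A| = 8, |A ∩ B| = 5; needs |A ∩ B| > |A ∖ B| — true.

1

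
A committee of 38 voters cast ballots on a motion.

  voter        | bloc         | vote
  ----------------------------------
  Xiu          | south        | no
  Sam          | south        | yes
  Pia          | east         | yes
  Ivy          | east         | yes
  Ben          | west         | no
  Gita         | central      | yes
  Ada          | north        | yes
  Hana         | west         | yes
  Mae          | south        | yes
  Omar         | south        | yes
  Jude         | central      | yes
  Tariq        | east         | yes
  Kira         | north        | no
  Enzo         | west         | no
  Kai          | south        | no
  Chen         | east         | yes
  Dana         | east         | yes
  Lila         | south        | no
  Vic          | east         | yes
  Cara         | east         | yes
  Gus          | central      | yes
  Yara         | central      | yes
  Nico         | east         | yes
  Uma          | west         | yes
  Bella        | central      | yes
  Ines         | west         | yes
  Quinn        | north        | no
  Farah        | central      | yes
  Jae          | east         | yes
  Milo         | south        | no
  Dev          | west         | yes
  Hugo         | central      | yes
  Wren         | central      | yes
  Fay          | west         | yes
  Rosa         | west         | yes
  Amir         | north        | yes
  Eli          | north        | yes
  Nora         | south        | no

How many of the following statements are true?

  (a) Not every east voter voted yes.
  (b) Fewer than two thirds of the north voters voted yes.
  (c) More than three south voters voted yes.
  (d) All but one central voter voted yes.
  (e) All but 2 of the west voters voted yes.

2

(a) east: |A| = 9, |A ∩ B| = 9; needs A ⊄ B (|A ∖ B| ≥ 1) — false.
(b) north: |A| = 5, |A ∩ B| = 3; needs |A ∩ B| / |A| < 2/3 — true.
(c) south: |A| = 8, |A ∩ B| = 3; needs |A ∩ B| > 3 — false.
(d) central: |A| = 8, |A ∩ B| = 8; needs |A ∖ B| = 1 — false.
(e) west: |A| = 8, |A ∩ B| = 6; needs |A ∖ B| = 2 — true.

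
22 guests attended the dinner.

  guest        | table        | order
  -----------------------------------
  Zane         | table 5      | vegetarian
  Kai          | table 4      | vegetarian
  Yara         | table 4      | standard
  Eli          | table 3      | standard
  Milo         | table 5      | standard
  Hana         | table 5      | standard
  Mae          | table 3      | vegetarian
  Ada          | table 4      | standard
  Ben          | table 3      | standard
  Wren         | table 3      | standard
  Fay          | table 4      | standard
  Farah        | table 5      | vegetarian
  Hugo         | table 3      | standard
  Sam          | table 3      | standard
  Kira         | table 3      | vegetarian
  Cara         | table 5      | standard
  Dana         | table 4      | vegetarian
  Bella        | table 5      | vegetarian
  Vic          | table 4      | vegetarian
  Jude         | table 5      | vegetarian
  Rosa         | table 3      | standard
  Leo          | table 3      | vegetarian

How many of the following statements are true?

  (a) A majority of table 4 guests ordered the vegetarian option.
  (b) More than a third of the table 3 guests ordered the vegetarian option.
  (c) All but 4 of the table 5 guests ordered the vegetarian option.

(a) table 4: |A| = 6, |A ∩ B| = 3; needs |A ∩ B| > |A ∖ B| — false.
(b) table 3: |A| = 9, |A ∩ B| = 3; needs |A ∩ B| / |A| > 1/3 — false.
(c) table 5: |A| = 7, |A ∩ B| = 4; needs |A ∖ B| = 4 — false.

0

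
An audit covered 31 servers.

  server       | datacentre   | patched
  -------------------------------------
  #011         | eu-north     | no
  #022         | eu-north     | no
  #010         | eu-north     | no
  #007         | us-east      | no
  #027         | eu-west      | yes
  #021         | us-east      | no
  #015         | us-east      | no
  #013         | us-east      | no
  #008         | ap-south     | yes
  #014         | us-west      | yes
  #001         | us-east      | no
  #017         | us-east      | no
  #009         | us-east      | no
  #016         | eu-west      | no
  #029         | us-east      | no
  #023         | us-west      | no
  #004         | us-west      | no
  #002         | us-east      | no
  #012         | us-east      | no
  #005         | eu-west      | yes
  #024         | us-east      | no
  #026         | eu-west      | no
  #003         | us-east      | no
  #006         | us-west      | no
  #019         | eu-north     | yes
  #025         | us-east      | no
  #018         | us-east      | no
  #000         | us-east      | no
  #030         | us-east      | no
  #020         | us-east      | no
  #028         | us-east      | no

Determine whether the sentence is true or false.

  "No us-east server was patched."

True

'No us-east server was patched' holds iff A ∩ B = ∅ (|A ∩ B| = 0).
|A| = 18, |A ∩ B| = 0, |A ∖ B| = 18.
So the statement is true.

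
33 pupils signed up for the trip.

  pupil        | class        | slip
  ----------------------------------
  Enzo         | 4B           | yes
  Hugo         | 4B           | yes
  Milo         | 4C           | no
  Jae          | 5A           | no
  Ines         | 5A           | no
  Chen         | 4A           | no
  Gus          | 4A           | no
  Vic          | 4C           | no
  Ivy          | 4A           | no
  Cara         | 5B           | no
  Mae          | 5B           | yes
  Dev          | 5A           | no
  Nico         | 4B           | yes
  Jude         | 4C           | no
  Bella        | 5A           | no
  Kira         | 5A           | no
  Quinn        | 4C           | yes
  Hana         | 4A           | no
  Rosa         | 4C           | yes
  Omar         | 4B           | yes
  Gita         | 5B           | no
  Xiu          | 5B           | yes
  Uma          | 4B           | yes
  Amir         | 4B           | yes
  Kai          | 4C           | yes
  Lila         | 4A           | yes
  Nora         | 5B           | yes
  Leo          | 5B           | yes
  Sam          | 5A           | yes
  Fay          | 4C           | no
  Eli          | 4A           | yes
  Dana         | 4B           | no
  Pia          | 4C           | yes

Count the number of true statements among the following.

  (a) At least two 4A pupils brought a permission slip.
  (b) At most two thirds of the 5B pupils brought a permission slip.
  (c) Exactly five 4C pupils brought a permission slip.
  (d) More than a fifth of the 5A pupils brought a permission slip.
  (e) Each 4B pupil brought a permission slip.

2

(a) 4A: |A| = 6, |A ∩ B| = 2; needs |A ∩ B| ≥ 2 — true.
(b) 5B: |A| = 6, |A ∩ B| = 4; needs |A ∩ B| / |A| ≤ 2/3 — true.
(c) 4C: |A| = 8, |A ∩ B| = 4; needs |A ∩ B| = 5 — false.
(d) 5A: |A| = 6, |A ∩ B| = 1; needs |A ∩ B| / |A| > 1/5 — false.
(e) 4B: |A| = 7, |A ∩ B| = 6; needs A ⊆ B, i.e. every element of A is in B (|A ∖ B| = 0) — false.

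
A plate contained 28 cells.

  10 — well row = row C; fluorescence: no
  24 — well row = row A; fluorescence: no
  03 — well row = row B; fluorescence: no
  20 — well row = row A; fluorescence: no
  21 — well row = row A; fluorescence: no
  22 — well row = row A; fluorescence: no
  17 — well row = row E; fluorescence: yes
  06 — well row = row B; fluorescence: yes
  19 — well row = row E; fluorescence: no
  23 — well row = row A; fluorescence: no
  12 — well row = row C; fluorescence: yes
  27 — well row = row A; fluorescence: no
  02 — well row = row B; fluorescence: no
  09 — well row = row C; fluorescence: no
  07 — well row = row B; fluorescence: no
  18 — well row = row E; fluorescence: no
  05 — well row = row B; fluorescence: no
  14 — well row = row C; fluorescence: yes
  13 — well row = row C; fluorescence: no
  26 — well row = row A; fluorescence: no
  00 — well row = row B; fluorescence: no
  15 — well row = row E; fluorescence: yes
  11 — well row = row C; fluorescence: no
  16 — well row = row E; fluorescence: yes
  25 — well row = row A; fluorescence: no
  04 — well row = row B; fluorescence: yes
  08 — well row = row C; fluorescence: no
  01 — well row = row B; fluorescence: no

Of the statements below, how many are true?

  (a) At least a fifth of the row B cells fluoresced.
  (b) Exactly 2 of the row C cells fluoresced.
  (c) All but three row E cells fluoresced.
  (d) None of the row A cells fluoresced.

3

(a) row B: |A| = 8, |A ∩ B| = 2; needs |A ∩ B| / |A| ≥ 1/5 — true.
(b) row C: |A| = 7, |A ∩ B| = 2; needs |A ∩ B| = 2 — true.
(c) row E: |A| = 5, |A ∩ B| = 3; needs |A ∖ B| = 3 — false.
(d) row A: |A| = 8, |A ∩ B| = 0; needs A ∩ B = ∅ (|A ∩ B| = 0) — true.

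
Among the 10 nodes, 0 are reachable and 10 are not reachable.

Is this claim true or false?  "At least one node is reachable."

False

Truth condition: A ∩ B ≠ ∅ (|A ∩ B| ≥ 1).
|A| = 10, |A ∩ B| = 0, |A ∖ B| = 10.
So the statement is false.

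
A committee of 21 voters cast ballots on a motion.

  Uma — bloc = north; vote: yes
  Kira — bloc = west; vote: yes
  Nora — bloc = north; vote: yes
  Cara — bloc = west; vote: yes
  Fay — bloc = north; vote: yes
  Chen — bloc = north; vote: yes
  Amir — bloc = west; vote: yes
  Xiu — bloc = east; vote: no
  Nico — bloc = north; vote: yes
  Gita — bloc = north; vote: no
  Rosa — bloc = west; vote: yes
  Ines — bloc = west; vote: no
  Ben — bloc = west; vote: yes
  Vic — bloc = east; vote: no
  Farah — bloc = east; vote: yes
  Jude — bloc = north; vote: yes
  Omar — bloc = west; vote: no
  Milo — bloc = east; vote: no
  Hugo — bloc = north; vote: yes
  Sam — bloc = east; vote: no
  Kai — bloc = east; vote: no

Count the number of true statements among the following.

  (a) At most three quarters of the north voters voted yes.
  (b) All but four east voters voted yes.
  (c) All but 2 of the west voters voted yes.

(a) north: |A| = 8, |A ∩ B| = 7; needs |A ∩ B| / |A| ≤ 3/4 — false.
(b) east: |A| = 6, |A ∩ B| = 1; needs |A ∖ B| = 4 — false.
(c) west: |A| = 7, |A ∩ B| = 5; needs |A ∖ B| = 2 — true.

1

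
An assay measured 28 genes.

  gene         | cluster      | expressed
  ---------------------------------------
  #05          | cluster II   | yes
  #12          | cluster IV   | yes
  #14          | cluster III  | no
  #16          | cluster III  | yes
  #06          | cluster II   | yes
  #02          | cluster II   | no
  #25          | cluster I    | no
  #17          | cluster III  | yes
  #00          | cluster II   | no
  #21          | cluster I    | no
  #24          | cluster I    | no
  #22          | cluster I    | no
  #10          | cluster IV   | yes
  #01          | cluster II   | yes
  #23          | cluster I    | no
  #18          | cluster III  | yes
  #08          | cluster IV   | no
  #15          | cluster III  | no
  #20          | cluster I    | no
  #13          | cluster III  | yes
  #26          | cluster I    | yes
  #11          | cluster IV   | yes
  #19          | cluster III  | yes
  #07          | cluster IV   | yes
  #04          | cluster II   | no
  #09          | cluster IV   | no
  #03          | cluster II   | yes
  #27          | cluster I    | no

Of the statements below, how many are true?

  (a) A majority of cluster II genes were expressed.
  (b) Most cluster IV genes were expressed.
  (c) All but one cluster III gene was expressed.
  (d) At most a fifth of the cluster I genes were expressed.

(a) cluster II: |A| = 7, |A ∩ B| = 4; needs |A ∩ B| > |A ∖ B| — true.
(b) cluster IV: |A| = 6, |A ∩ B| = 4; needs |A ∩ B| > |A ∖ B| — true.
(c) cluster III: |A| = 7, |A ∩ B| = 5; needs |A ∖ B| = 1 — false.
(d) cluster I: |A| = 8, |A ∩ B| = 1; needs |A ∩ B| / |A| ≤ 1/5 — true.

3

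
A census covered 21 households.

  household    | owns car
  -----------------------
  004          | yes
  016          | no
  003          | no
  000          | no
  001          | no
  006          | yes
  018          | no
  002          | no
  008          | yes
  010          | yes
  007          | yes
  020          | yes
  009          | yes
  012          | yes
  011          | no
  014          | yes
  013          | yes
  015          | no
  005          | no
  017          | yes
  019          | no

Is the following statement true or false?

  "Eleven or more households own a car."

The determiner here denotes the relation: |A ∩ B| ≥ 11.
|A| = 21, |A ∩ B| = 11, |A ∖ B| = 10.
|A ∩ B| = 11, so the statement is true.

True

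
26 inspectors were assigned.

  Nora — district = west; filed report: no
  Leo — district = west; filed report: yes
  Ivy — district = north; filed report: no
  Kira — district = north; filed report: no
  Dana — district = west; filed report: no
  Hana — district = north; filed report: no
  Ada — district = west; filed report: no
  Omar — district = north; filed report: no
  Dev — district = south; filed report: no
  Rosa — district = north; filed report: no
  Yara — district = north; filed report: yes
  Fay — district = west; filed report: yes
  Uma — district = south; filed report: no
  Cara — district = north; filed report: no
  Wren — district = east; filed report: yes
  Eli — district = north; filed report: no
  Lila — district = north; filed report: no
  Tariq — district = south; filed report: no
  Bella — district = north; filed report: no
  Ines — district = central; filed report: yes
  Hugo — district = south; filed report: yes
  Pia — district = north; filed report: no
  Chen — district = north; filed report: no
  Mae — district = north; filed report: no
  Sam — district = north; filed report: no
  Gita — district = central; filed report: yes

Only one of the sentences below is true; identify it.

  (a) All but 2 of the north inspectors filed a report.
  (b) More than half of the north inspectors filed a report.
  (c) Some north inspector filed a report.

(c)

|A| = 14, |A ∩ B| = 1, |A ∖ B| = 13.
(a) requires |A ∖ B| = 2: false.
(b) requires |A ∩ B| > |A ∖ B|: false.
(c) requires A ∩ B ≠ ∅ (|A ∩ B| ≥ 1): true.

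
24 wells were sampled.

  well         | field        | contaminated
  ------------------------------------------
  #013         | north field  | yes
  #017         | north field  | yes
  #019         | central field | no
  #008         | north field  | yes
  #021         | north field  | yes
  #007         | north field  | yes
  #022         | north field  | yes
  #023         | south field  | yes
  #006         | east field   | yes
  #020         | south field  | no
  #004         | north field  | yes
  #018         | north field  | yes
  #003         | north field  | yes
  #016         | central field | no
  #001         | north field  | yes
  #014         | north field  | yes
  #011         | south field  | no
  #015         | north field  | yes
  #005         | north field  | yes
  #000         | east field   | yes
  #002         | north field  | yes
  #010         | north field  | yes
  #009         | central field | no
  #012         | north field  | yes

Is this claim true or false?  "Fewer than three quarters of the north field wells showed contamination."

The determiner here denotes the relation: |A ∩ B| / |A| < 3/4.
|A| = 16, |A ∩ B| = 16, |A ∖ B| = 0.
|A ∩ B|/|A| = 16/16, so the statement is false.

False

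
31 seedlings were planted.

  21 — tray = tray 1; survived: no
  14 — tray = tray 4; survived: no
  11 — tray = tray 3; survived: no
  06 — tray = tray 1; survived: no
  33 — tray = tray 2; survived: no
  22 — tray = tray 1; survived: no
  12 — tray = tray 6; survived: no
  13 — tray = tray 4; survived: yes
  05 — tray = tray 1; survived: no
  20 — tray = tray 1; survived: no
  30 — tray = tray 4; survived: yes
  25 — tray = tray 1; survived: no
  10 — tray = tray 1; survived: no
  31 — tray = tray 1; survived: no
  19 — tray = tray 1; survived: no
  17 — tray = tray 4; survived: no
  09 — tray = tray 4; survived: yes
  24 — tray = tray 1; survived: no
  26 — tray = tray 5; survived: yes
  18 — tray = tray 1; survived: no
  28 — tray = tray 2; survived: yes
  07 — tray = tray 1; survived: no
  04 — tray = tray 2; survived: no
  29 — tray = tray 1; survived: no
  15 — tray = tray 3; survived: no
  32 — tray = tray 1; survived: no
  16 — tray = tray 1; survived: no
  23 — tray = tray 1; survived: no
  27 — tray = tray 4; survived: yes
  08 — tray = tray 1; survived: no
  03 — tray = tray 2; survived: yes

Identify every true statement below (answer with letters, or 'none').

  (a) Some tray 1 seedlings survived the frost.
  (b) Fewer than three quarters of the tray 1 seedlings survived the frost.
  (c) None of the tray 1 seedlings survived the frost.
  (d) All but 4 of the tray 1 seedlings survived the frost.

|A| = 17, |A ∩ B| = 0, |A ∖ B| = 17.
(a) A ∩ B ≠ ∅ (|A ∩ B| ≥ 1): fails.
(b) |A ∩ B| / |A| < 3/4: holds.
(c) A ∩ B = ∅ (|A ∩ B| = 0): holds.
(d) |A ∖ B| = 4: fails.

(b), (c)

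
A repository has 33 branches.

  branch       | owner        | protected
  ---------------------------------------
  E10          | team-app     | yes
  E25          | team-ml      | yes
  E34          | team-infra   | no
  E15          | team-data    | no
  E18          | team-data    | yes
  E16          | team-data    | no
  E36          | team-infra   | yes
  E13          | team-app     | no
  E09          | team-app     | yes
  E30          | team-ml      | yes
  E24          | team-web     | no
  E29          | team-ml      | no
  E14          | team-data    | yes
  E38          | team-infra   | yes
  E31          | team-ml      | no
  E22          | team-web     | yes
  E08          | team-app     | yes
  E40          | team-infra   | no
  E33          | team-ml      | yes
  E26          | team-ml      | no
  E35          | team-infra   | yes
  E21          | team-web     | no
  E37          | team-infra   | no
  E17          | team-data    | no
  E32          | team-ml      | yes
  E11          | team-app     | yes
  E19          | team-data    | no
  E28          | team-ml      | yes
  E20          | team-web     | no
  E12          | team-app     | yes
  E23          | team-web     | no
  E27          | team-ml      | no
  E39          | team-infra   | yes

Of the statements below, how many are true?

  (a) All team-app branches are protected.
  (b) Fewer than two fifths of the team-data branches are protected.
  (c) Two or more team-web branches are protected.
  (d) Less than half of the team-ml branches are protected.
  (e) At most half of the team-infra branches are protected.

1

(a) team-app: |A| = 6, |A ∩ B| = 5; needs A ⊆ B, i.e. every element of A is in B (|A ∖ B| = 0) — false.
(b) team-data: |A| = 6, |A ∩ B| = 2; needs |A ∩ B| / |A| < 2/5 — true.
(c) team-web: |A| = 5, |A ∩ B| = 1; needs |A ∩ B| ≥ 2 — false.
(d) team-ml: |A| = 9, |A ∩ B| = 5; needs |A ∩ B| < |A ∖ B| — false.
(e) team-infra: |A| = 7, |A ∩ B| = 4; needs |A ∩ B| ≤ |A ∖ B| — false.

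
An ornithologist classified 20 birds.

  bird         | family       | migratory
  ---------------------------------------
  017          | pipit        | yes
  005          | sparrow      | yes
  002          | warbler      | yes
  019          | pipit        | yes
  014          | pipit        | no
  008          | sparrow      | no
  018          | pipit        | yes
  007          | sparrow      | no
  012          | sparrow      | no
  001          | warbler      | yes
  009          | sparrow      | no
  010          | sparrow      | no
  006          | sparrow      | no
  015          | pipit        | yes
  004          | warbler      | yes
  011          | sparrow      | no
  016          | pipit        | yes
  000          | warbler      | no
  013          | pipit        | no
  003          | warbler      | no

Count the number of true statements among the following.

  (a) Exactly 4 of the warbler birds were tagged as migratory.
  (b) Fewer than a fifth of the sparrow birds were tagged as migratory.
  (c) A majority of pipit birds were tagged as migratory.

(a) warbler: |A| = 5, |A ∩ B| = 3; needs |A ∩ B| = 4 — false.
(b) sparrow: |A| = 8, |A ∩ B| = 1; needs |A ∩ B| / |A| < 1/5 — true.
(c) pipit: |A| = 7, |A ∩ B| = 5; needs |A ∩ B| > |A ∖ B| — true.

2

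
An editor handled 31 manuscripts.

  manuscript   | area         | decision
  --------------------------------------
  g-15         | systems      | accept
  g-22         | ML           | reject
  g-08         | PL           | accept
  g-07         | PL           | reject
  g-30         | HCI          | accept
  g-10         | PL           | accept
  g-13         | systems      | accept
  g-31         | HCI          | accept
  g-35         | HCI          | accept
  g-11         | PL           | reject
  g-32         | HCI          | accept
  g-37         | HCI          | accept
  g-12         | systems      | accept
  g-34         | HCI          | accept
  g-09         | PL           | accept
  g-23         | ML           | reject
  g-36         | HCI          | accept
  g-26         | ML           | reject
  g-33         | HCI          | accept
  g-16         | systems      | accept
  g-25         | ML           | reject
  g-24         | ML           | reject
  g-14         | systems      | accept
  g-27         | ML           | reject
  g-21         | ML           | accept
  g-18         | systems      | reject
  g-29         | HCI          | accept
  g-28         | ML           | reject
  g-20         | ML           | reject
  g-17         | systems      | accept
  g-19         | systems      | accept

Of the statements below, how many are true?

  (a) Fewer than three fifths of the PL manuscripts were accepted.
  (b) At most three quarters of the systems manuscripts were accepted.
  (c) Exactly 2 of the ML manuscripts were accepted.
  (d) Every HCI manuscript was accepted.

(a) PL: |A| = 5, |A ∩ B| = 3; needs |A ∩ B| / |A| < 3/5 — false.
(b) systems: |A| = 8, |A ∩ B| = 7; needs |A ∩ B| / |A| ≤ 3/4 — false.
(c) ML: |A| = 9, |A ∩ B| = 1; needs |A ∩ B| = 2 — false.
(d) HCI: |A| = 9, |A ∩ B| = 9; needs A ⊆ B, i.e. every element of A is in B (|A ∖ B| = 0) — true.

1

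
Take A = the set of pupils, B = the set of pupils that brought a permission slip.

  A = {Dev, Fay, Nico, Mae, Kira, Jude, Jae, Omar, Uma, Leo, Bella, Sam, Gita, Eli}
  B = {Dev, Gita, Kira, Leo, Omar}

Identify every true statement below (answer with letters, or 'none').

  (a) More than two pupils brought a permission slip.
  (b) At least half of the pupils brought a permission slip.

|A| = 14, |A ∩ B| = 5, |A ∖ B| = 9.
(a) |A ∩ B| > 2: holds.
(b) |A ∩ B| ≥ |A ∖ B|: fails.

(a)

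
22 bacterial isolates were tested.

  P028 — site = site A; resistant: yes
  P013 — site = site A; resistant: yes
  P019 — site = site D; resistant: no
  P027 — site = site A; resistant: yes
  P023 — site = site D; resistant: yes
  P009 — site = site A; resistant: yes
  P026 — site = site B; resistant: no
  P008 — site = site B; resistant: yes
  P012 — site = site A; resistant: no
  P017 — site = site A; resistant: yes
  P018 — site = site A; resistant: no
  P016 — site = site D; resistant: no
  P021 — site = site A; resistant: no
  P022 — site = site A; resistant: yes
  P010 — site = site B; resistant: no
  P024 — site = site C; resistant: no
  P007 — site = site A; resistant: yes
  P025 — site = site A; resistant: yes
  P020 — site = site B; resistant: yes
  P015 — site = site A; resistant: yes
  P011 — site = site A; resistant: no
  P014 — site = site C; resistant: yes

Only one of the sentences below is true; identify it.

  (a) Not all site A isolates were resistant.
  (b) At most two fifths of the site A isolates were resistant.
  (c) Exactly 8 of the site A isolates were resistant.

(a)

|A| = 13, |A ∩ B| = 9, |A ∖ B| = 4.
(a) requires A ⊄ B (|A ∖ B| ≥ 1): true.
(b) requires |A ∩ B| / |A| ≤ 2/5: false.
(c) requires |A ∩ B| = 8: false.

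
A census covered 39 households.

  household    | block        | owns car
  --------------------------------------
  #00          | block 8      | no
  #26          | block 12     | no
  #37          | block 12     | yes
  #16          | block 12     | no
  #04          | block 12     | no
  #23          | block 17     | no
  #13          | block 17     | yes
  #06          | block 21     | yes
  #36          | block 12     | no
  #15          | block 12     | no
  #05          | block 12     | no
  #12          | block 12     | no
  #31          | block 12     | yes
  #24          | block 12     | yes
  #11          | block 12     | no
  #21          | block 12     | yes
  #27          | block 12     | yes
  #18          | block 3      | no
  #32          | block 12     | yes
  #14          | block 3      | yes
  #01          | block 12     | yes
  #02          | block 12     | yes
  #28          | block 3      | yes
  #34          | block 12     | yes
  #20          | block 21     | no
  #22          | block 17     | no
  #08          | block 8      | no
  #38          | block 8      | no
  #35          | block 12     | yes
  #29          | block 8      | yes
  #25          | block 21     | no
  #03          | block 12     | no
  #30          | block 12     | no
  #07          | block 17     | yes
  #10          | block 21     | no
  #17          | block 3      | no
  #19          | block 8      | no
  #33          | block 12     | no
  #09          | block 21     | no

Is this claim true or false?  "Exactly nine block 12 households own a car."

'Exactly nine block 12 households own a car' holds iff |A ∩ B| = 9.
|A| = 21, |A ∩ B| = 10, |A ∖ B| = 11.
|A ∩ B| = 10, so the statement is false.

False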